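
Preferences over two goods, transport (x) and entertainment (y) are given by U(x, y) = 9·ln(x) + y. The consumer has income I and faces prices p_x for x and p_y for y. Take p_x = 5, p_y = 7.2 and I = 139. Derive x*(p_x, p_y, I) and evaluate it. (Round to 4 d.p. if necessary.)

MU_x = 9/x, MU_y = 1. Tangency: 9/x = p_x/p_y.
So x*(p_x,p_y) = 9·p_y/p_x, independent of income; and y* = (I − 9·p_y)/p_y.
At the given prices: x* = 9·7.2/5 = 12.96.

x* = 12.96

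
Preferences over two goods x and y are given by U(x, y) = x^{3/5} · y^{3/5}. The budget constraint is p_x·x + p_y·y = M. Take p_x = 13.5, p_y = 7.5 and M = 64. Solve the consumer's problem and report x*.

x* = 2.3704

The MRS is y/x. Set MRS = p_x/p_y.
Rearranging, p_y·y = p_x·x. Substituting into the budget gives p_x·x·(1 + 1) = M.
Demand: x*(p_x,p_y,M) = 0.5·M/p_x and y* = 0.5·M/p_y.
At p_x=13.5, p_y=7.5, M=64: x* = 0.5·64/13.5 = 2.3704.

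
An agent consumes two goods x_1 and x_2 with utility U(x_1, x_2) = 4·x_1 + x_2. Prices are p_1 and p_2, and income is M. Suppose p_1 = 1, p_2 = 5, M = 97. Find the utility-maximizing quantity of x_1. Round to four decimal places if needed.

Perfect substitutes: compare marginal utility per dollar. 4/p_1 vs 1/p_2 → 4 vs 0.2.
x_1 gives more utility per dollar, so spend all income on x_1: x_1* = M/p_1, x_2* = 0.
Numerically: x_1* = 97, x_2* = 0.

x_1* = 97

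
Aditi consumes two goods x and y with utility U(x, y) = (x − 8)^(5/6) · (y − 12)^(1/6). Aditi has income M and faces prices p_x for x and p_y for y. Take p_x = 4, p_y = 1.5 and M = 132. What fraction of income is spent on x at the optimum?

share on x = 0.7601

After buying the subsistence bundle (8, 12), a share 5/6 of the remaining income goes to x: x* = 8 + 5/6·(M − 8p_x − 12p_y)/p_x.
Discretionary income = 132 − 8·4 − 12·1.5 = 82; x* = 8 + 5/6·82/4 = 25.0833; y* = 12 + 1/6·82/1.5 = 21.1111.
Expenditure on x: 4·25.0833 = 100.3333; share = 0.7601.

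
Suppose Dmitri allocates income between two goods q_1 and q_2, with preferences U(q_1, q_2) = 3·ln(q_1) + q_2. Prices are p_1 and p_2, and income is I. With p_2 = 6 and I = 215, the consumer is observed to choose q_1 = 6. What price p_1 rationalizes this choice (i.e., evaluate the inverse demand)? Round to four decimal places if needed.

Set MRS = p_1/p_2: (3/q_1)/1 = p_1/p_2.
So q_1*(p_1,p_2) = 3·p_2/p_1, independent of income; and q_2* = (I − 3·p_2)/p_2.
Set q_1* = 6 in the demand function and solve for p_1: p_1 = 3.

p_1 = 3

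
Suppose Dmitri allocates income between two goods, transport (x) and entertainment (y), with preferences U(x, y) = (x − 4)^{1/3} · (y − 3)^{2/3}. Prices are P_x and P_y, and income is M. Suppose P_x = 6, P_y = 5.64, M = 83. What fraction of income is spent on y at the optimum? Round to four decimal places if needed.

share on y = 0.5418

Let x' = x−4, y' = y−3. MRS = (1/2)·y'/x' = P_x/P_y.
After buying the subsistence bundle (4, 3), a share 1/3 of the remaining income goes to x: x* = 4 + 1/3·(M − 4P_x − 3P_y)/P_x.
Discretionary income = 83 − 4·6 − 3·5.64 = 42.08; x* = 4 + 1/3·42.08/6 = 6.3378; y* = 3 + 2/3·42.08/5.64 = 7.974.
Expenditure on y: 5.64·7.974 = 44.9733; share = 0.5418.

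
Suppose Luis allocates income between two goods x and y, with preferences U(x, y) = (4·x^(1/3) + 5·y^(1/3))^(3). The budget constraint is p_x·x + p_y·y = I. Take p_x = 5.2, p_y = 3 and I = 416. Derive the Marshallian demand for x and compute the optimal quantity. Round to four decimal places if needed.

MU_x ∝ 4·x^(-2/3), MU_y ∝ 5·y^(-2/3), so MRS = (4/5)·(y/x)^(2/3) = p_x/p_y.
Solve for the ratio: y/x = [(5/4)·p_x/p_y]^(1.5).
Substitute y = (y/x)·x into the budget: x* = I/(p_x + p_y·(y/x)).
Numerically y/x = 3.189247, so x* = 416/(5.2 + 3·3.189247) = 28.1695.

x* = 28.1695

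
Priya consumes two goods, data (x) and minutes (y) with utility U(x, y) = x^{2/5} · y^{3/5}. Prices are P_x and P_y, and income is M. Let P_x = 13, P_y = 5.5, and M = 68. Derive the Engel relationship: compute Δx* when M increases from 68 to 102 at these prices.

The MRS is (2/3)·y/x. Set MRS = P_x/P_y.
So 0.4·P_y·y = 0.6·P_x·x; combined with the budget, a share 0.4 of income goes to x.
Demand: x*(P_x,P_y,M) = 0.4·M/P_x and y* = 0.6·M/P_y.
At P_x=13, P_y=5.5, M=68: x* = 0.4·68/13 = 2.0923.
At M' = 102: x* = 3.1385. Change: 3.1385 − 2.0923 = 1.0462.

Δx* = 1.0462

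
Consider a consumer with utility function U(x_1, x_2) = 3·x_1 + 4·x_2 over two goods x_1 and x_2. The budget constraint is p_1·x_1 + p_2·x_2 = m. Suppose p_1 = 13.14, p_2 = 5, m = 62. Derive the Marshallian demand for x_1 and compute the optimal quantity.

Linear utility — the consumer picks whichever good has higher MU/price: 3/13.14 = 0.2283 vs 4/5 = 0.8.
x_2 gives more utility per dollar, so spend all income on x_2: x_2* = m/p_2, x_1* = 0.
Numerically: x_1* = 0, x_2* = 12.4.

x_1* = 0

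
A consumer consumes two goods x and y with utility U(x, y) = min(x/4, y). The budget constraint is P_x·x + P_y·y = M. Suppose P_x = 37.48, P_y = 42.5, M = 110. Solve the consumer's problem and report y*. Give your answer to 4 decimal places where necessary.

Leontief preferences: the optimum is at the kink where x/4 = y/1, i.e. y = (1/4)·x.
Budget: P_x·x + P_y·(1/4)·x = M, so (4·P_x + P_y)·x = 4·M.
Demand: x*(P_x,P_y,M) = 4·M/(4·P_x + P_y), y* = M/(4·P_x + P_y).
Here 4·37.48 + 42.5 = 192.42, giving y* = 0.5717.

y* = 0.5717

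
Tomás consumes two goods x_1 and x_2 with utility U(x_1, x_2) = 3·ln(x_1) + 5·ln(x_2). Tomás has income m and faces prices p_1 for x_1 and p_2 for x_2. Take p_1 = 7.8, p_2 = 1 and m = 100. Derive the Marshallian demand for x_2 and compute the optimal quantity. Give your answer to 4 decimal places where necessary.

x_2* = 62.5

The MRS is (3/5)·x_2/x_1. Set MRS = p_1/p_2.
Rearranging, p_2·x_2 = (5/3)·p_1·x_1. Substituting into the budget gives p_1·x_1·(1 + (5/3)) = m.
Demand: x_1*(p_1,p_2,m) = 0.375·m/p_1 and x_2* = 0.625·m/p_2.
At p_1=7.8, p_2=1, m=100: x_2* = 0.625·100/1 = 62.5.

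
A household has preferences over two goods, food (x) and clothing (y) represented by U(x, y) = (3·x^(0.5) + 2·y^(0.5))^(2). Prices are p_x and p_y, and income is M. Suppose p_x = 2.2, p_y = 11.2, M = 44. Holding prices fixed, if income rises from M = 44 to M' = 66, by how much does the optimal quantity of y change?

Δy* = 0.1577

Substitute y = (y/x)·x into the budget: x* = M/(p_x + p_y·(y/x)).
Numerically y/x = 0.017149, so x* = 44/(2.2 + 11.2·0.017149) = 18.3942 and y* = 0.017149·18.3942 = 0.3154.
At M' = 66: y* = 0.4731. Change: 0.4731 − 0.3154 = 0.1577.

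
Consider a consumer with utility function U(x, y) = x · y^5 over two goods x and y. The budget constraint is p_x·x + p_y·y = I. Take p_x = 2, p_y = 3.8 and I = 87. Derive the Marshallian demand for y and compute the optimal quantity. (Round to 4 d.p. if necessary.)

MU_x/MU_y = (y)/(5·x); tangency sets this equal to p_x/p_y.
Rearranging, p_y·y = 5·p_x·x. Substituting into the budget gives p_x·x·(1 + 5) = I.
Demand: x*(p_x,p_y,I) = 1/6·I/p_x and y* = 5/6·I/p_y.
At p_x=2, p_y=3.8, I=87: y* = 5/6·87/3.8 = 19.0789.

y* = 19.0789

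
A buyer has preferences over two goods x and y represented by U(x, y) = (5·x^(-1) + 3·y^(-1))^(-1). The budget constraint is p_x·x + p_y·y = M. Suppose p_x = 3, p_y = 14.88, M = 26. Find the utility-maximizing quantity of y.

y* = 1.1061

From the CES first-order condition, (5/3)·(y/x)^(2) = p_x/p_y.
Hence y/x = ((3/5)·p_x/p_y)^(1/(2)), i.e. raised to the 0.5 power.
Substitute y = (y/x)·x into the budget: x* = M/(p_x + p_y·(y/x)).
Numerically y/x = 0.347804, so x* = 26/(3 + 14.88·0.347804) = 3.1803 and y* = 0.347804·3.1803 = 1.1061.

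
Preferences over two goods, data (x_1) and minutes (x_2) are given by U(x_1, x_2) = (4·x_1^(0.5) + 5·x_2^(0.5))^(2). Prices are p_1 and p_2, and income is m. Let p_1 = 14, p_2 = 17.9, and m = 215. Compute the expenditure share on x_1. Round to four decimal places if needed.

From the CES first-order condition, (4/5)·(x_2/x_1)^(0.5) = p_1/p_2.
Hence x_2/x_1 = ((5/4)·p_1/p_2)^(1/(0.5)), i.e. raised to the 2 power.
Substitute x_2 = (x_2/x_1)·x_1 into the budget: x_1* = m/(p_1 + p_2·(x_2/x_1)).
Numerically x_2/x_1 = 0.955807, so x_1* = 215/(14 + 17.9·0.955807) = 6.9112 and x_2* = 0.955807·6.9112 = 6.6058.
Expenditure on x_1: 14·6.9112 = 96.7568; share = 0.45.

share on x_1 = 0.45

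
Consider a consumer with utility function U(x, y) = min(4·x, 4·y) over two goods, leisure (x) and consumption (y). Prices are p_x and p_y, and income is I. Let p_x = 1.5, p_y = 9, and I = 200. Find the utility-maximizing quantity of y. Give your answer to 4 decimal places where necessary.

Leontief preferences: the optimum is at the kink where x/4 = y/4, i.e. y = x.
Budget: p_x·x + p_y·x = I, so (4·p_x + 4·p_y)·x = 4·I.
Demand: x*(p_x,p_y,I) = 4·I/(4·p_x + 4·p_y), y* = 4·I/(4·p_x + 4·p_y).
Here 4·1.5 + 4·9 = 42, giving y* = 19.0476.

y* = 19.0476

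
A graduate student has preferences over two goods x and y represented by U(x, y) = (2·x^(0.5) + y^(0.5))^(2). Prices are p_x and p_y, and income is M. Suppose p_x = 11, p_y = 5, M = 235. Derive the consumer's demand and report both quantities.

MRS = MU_x/MU_y = 2·(y/x)^(0.5). Set equal to p_x/p_y.
Solve for the ratio: y/x = [(1/2)·p_x/p_y]^(2).
With the ratio pinned down, the budget gives x* = M/(p_x + p_y·(y/x)) and y* = (y/x)·x*.
Numerically y/x = 1.21, so x* = 235/(11 + 5·1.21) = 13.783 and y* = 1.21·13.783 = 16.6774.

x* = 13.783, y* = 16.6774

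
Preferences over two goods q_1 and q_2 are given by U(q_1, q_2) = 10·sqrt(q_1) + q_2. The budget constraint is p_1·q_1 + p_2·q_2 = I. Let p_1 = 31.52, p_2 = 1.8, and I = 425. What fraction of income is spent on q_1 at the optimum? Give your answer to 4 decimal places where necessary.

Set MRS = p_1/p_2: 5·q_1^(−1/2) = p_1/p_2.
Thus q_1* = (5·p_2/p_1)² — independent of I — with the rest of income spent on q_2.
Plugging in: q_1* = (5·1.8/31.52)² = 0.0815, q_2* = 234.6834.
Expenditure on q_1: 31.52·0.0815 = 2.5698; share = 0.006.

share on q_1 = 0.006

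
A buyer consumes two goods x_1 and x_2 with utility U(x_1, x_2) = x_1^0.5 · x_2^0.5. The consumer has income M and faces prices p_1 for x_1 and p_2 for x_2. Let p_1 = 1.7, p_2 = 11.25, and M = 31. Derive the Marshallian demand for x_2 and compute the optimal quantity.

x_2* = 1.3778

MU_x_1/MU_x_2 = (0.5·x_2)/(0.5·x_1); tangency sets this equal to p_1/p_2.
So 0.5·p_2·x_2 = 0.5·p_1·x_1; combined with the budget, a share 0.5 of income goes to x_1.
Demand: x_1*(p_1,p_2,M) = 0.5·M/p_1 and x_2* = 0.5·M/p_2.
At p_1=1.7, p_2=11.25, M=31: x_2* = 0.5·31/11.25 = 1.3778.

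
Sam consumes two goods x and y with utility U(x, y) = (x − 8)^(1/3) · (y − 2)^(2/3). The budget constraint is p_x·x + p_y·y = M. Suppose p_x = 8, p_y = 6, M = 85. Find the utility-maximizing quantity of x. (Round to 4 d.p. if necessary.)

x* = 8.375

MRS = (1/2)·(y−2)/(x−8). Tangency with p_x/p_y gives y−2 = 2·(p_x/p_y)·(x−8).
After buying the subsistence bundle (8, 2), a share 1/3 of the remaining income goes to x: x* = 8 + 1/3·(M − 8p_x − 2p_y)/p_x.
Discretionary income = 85 − 8·8 − 2·6 = 9; x* = 8 + 1/3·9/8 = 8.375.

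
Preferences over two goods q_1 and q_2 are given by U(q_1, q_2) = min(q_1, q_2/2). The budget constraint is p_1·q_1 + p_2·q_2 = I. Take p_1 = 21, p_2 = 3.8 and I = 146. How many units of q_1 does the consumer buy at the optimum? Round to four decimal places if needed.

Here 21 + 2·3.8 = 28.6, giving q_1* = 5.1049.

q_1* = 5.1049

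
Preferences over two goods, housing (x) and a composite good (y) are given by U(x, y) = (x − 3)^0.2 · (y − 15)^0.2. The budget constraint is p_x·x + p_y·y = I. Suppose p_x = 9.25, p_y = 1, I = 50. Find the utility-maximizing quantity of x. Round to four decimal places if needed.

Let x' = x−3, y' = y−15. MRS = y'/x' = p_x/p_y.
After buying the subsistence bundle (3, 15), a share 0.5 of the remaining income goes to x: x* = 3 + 0.5·(I − 3p_x − 15p_y)/p_x.
Discretionary income = 50 − 3·9.25 − 15·1 = 7.25; x* = 3 + 0.5·7.25/9.25 = 3.3919.

x* = 3.3919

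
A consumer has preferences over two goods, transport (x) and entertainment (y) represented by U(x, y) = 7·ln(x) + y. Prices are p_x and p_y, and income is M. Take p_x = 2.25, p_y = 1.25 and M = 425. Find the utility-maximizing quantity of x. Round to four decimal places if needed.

x* = 3.8889

At the given prices: x* = 7·1.25/2.25 = 3.8889.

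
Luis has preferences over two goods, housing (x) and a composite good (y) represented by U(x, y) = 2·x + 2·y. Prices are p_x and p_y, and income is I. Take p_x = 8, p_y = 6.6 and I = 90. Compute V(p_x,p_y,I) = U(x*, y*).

V = 27.2727

y gives more utility per dollar, so spend all income on y: y* = I/p_y, x* = 0.
Numerically: x* = 0, y* = 13.6364.
Utility at the optimum: U(0, 13.6364) = 27.2727.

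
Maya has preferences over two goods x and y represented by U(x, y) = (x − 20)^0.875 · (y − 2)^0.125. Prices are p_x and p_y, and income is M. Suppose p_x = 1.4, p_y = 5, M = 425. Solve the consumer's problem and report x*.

This is Cobb-Douglas in (x−20, y−2): tangency gives 0.875·p_y·(y−2) = 0.125·p_x·(x−20).
Substituting into the budget: x* = 20 + 0.875·(M − 20·p_x − 2·p_y)/p_x, and y* = 2 + 0.125·(…)/p_y.
Discretionary income = 425 − 20·1.4 − 2·5 = 387; x* = 20 + 0.875·387/1.4 = 261.875.

x* = 261.875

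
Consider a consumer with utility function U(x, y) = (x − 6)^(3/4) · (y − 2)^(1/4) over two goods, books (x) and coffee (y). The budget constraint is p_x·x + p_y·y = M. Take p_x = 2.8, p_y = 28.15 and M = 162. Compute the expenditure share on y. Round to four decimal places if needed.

share on y = 0.4847

MRS = 3·(y−2)/(x−6). Tangency with p_x/p_y gives y−2 = (1/3)·(p_x/p_y)·(x−6).
After buying the subsistence bundle (6, 2), a share 0.75 of the remaining income goes to x: x* = 6 + 0.75·(M − 6p_x − 2p_y)/p_x.
Discretionary income = 162 − 6·2.8 − 2·28.15 = 88.9; x* = 6 + 0.75·88.9/2.8 = 29.8125; y* = 2 + 0.25·88.9/28.15 = 2.7895.
Expenditure on y: 28.15·2.7895 = 78.525; share = 0.4847.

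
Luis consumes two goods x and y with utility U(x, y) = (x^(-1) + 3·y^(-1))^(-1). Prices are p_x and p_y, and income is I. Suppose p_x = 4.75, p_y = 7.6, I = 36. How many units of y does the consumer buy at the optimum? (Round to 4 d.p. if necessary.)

MU_x ∝ x^(-2), MU_y ∝ 3·y^(-2), so MRS = (1/3)·(y/x)^(2) = p_x/p_y.
Hence y/x = (3·p_x/p_y)^(1/(2)), i.e. raised to the 0.5 power.
With the ratio pinned down, the budget gives x* = I/(p_x + p_y·(y/x)) and y* = (y/x)·x*.
Numerically y/x = 1.369306, so x* = 36/(4.75 + 7.6·1.369306) = 2.3752 and y* = 1.369306·2.3752 = 3.2524.

y* = 3.2524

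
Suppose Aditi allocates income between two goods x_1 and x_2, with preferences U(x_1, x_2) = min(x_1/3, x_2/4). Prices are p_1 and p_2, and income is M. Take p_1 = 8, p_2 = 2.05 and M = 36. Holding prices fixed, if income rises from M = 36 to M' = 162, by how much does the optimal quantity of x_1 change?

With perfect complements, no substitution: consume in ratio x_1:x_2 = 3:4.
Budget: p_1·x_1 + p_2·(4/3)·x_1 = M, so (3·p_1 + 4·p_2)·x_1 = 3·M.
Demand: x_1*(p_1,p_2,M) = 3·M/(3·p_1 + 4·p_2), x_2* = 4·M/(3·p_1 + 4·p_2).
Here 3·8 + 4·2.05 = 32.2, giving x_1* = 3.354.
At M' = 162: x_1* = 15.0932. Change: 15.0932 − 3.354 = 11.7391.

Δx_1* = 11.7391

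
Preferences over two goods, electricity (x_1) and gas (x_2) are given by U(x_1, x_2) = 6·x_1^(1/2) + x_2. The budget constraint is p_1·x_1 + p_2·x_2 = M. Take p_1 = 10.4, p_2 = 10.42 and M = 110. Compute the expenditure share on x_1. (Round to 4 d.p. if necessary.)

share on x_1 = 0.8542

Utility is quasi-linear in x_2; the FOC for x_1 is 3/√x_1 = p_1/p_2.
Solve: √x_1 = 3·p_2/p_1, so x_1*(p_1,p_2) = (3·p_2/p_1)², and x_2* = (M − p_1·x_1*)/p_2.
Plugging in: x_1* = (3·10.42/10.4)² = 9.0346, x_2* = 1.5393.
Expenditure on x_1: 10.4·9.0346 = 93.9603; share = 0.8542.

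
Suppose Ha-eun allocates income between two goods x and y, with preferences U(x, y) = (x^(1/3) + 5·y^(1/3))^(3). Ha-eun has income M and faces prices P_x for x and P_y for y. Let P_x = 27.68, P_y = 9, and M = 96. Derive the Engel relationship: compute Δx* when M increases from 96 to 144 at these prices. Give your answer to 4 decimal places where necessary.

Δx* = 0.0842

MU_x ∝ x^(-2/3), MU_y ∝ 5·y^(-2/3), so MRS = (1/5)·(y/x)^(2/3) = P_x/P_y.
Hence y/x = (5·P_x/P_y)^(1/(2/3)), i.e. raised to the 1.5 power.
Substitute y = (y/x)·x into the budget: x* = M/(P_x + P_y·(y/x)).
Numerically y/x = 60.303202, so x* = 96/(27.68 + 9·60.303202) = 0.1683.
At M' = 144: x* = 0.2525. Change: 0.2525 − 0.1683 = 0.0842.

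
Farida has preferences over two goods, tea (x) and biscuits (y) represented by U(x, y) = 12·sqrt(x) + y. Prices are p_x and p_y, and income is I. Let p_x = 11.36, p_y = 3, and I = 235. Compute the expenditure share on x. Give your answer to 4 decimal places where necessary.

share on x = 0.1214

Set MRS = p_x/p_y: 6·x^(−1/2) = p_x/p_y.
Solve: √x = 6·p_y/p_x, so x*(p_x,p_y) = (6·p_y/p_x)², and y* = (I − p_x·x*)/p_y.
Plugging in: x* = (6·3/11.36)² = 2.5107, y* = 68.8263.
Expenditure on x: 11.36·2.5107 = 28.5211; share = 0.1214.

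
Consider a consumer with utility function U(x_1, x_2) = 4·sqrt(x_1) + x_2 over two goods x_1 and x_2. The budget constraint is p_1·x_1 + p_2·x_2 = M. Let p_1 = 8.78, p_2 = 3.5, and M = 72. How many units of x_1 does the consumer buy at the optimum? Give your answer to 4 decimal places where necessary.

MU_x_1 = 2/√x_1, MU_x_2 = 1. Tangency: 2/√x_1 = p_1/p_2.
Solve: √x_1 = 2·p_2/p_1, so x_1*(p_1,p_2) = (2·p_2/p_1)², and x_2* = (M − p_1·x_1*)/p_2.
Plugging in: x_1* = (2·3.5/8.78)² = 0.6356.

x_1* = 0.6356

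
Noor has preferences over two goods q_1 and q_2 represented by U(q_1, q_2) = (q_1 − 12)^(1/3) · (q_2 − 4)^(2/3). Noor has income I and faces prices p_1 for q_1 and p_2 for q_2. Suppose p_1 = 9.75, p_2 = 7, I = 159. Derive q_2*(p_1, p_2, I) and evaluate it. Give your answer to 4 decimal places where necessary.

This is Cobb-Douglas in (q_1−12, q_2−4): tangency gives 1/3·p_2·(q_2−4) = 2/3·p_1·(q_1−12).
Substituting into the budget: q_1* = 12 + 1/3·(I − 12·p_1 − 4·p_2)/p_1, and q_2* = 4 + 2/3·(…)/p_2.
Discretionary income = 159 − 12·9.75 − 4·7 = 14; q_2* = 4 + 2/3·14/7 = 5.3333.

q_2* = 5.3333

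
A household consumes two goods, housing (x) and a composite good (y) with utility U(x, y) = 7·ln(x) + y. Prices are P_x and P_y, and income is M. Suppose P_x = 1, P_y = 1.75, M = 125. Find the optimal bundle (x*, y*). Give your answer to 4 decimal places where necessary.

x* = 12.25, y* = 64.4286

MU_x = 7/x, MU_y = 1. Tangency: 7/x = P_x/P_y.
So x*(P_x,P_y) = 7·P_y/P_x, independent of income; and y* = (M − 7·P_y)/P_y.
At the given prices: x* = 7·1.75/1 = 12.25, and y* = 64.4286.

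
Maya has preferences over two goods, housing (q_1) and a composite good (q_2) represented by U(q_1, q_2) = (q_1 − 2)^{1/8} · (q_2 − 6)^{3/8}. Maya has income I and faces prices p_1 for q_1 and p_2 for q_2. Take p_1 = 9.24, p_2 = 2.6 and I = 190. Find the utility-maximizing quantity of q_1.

q_1* = 6.2186

MRS = (1/3)·(q_2−6)/(q_1−2). Tangency with p_1/p_2 gives q_2−6 = 3·(p_1/p_2)·(q_1−2).
After buying the subsistence bundle (2, 6), a share 0.25 of the remaining income goes to q_1: q_1* = 2 + 0.25·(I − 2p_1 − 6p_2)/p_1.
Discretionary income = 190 − 2·9.24 − 6·2.6 = 155.92; q_1* = 2 + 0.25·155.92/9.24 = 6.2186.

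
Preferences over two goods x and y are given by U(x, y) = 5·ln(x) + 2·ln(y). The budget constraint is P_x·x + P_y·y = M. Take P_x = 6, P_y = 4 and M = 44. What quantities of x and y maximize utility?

The MRS is (5/2)·y/x. Set MRS = P_x/P_y.
So 5·P_y·y = 2·P_x·x; combined with the budget, a share 5/7 of income goes to x.
Demand: x*(P_x,P_y,M) = 5/7·M/P_x and y* = 2/7·M/P_y.
At P_x=6, P_y=4, M=44: x* = 5/7·44/6 = 5.2381, y* = 3.1429.

x* = 5.2381, y* = 3.1429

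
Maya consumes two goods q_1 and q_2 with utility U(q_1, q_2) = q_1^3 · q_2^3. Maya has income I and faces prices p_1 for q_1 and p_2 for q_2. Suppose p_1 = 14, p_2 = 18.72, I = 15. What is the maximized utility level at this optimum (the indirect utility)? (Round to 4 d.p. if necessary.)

Tangency: MRS = q_2/q_1 = p_1/p_2.
Rearranging, p_2·q_2 = p_1·q_1. Substituting into the budget gives p_1·q_1·(1 + 1) = I.
Demand: q_1*(p_1,p_2,I) = 0.5·I/p_1 and q_2* = 0.5·I/p_2.
At p_1=14, p_2=18.72, I=15: q_1* = 0.5·15/14 = 0.5357, q_2* = 0.4006.
Utility at the optimum: U(0.5357, 0.4006) = 0.0099.

V = 0.0099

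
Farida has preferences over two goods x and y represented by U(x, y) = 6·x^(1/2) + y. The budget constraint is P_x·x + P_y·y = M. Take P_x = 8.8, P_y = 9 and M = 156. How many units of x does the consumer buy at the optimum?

x* = 9.4137

Set MRS = P_x/P_y: 3·x^(−1/2) = P_x/P_y.
Thus x* = (3·P_y/P_x)² — independent of M — with the rest of income spent on y.
Plugging in: x* = (3·9/8.8)² = 9.4137.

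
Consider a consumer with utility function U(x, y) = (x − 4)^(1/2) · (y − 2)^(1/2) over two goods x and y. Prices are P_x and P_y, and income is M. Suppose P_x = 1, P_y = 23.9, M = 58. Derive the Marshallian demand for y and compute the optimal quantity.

y* = 2.1297

Discretionary income = 58 − 4·1 − 2·23.9 = 6.2; y* = 2 + 0.5·6.2/23.9 = 2.1297.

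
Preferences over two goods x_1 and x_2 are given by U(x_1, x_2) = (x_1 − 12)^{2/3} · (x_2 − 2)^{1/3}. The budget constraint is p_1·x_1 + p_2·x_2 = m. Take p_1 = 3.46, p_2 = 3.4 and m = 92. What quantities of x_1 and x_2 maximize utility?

x_1* = 20.4162, x_2* = 6.2824

Let x_1' = x_1−12, x_2' = x_2−2. MRS = 2·x_2'/x_1' = p_1/p_2.
Substituting into the budget: x_1* = 12 + 2/3·(m − 12·p_1 − 2·p_2)/p_1, and x_2* = 2 + 1/3·(…)/p_2.
Discretionary income = 92 − 12·3.46 − 2·3.4 = 43.68; x_1* = 12 + 2/3·43.68/3.46 = 20.4162; x_2* = 2 + 1/3·43.68/3.4 = 6.2824.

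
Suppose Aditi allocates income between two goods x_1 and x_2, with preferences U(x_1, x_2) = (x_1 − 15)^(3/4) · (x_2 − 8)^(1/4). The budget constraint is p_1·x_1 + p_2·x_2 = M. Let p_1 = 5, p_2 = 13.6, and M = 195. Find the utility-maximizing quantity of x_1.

MRS = 3·(x_2−8)/(x_1−15). Tangency with p_1/p_2 gives x_2−8 = (1/3)·(p_1/p_2)·(x_1−15).
Substituting into the budget: x_1* = 15 + 0.75·(M − 15·p_1 − 8·p_2)/p_1, and x_2* = 8 + 0.25·(…)/p_2.
Discretionary income = 195 − 15·5 − 8·13.6 = 11.2; x_1* = 15 + 0.75·11.2/5 = 16.68.

x_1* = 16.68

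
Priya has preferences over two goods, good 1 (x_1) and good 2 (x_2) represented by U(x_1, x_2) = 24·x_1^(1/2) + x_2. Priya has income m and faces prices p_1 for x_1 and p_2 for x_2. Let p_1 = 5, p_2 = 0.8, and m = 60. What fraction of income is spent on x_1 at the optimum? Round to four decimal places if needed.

share on x_1 = 0.3072

Utility is quasi-linear in x_2; the FOC for x_1 is 12/√x_1 = p_1/p_2.
Thus x_1* = (12·p_2/p_1)² — independent of m — with the rest of income spent on x_2.
Plugging in: x_1* = (12·0.8/5)² = 3.6864, x_2* = 51.96.
Expenditure on x_1: 5·3.6864 = 18.432; share = 0.3072.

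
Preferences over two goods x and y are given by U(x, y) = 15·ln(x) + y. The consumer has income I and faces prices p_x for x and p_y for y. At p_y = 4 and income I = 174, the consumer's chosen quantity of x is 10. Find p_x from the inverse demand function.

p_x = 6

Set MRS = p_x/p_y: (15/x)/1 = p_x/p_y.
So x*(p_x,p_y) = 15·p_y/p_x, independent of income; and y* = (I − 15·p_y)/p_y.
Set x* = 10 in the demand function and solve for p_x: p_x = 6.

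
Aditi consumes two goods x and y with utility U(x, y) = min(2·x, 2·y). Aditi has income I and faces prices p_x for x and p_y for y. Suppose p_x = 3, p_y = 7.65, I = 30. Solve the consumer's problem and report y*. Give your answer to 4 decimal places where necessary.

Leontief preferences: the optimum is at the kink where x/2 = y/2, i.e. y = x.
Budget: p_x·x + p_y·x = I, so (2·p_x + 2·p_y)·x = 2·I.
Demand: x*(p_x,p_y,I) = 2·I/(2·p_x + 2·p_y), y* = 2·I/(2·p_x + 2·p_y).
Here 2·3 + 2·7.65 = 21.3, giving y* = 2.8169.

y* = 2.8169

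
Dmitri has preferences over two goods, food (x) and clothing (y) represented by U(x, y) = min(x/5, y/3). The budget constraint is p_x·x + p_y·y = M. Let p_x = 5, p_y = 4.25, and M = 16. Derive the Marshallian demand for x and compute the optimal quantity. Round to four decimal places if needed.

x* = 2.1192

With perfect complements, no substitution: consume in ratio x:y = 5:3.
Budget: p_x·x + p_y·(3/5)·x = M, so (5·p_x + 3·p_y)·x = 5·M.
Demand: x*(p_x,p_y,M) = 5·M/(5·p_x + 3·p_y), y* = 3·M/(5·p_x + 3·p_y).
Here 5·5 + 3·4.25 = 37.75, giving x* = 2.1192.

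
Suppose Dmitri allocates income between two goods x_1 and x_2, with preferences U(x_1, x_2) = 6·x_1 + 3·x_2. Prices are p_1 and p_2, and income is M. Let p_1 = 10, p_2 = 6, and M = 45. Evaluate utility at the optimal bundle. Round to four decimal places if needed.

Perfect substitutes: compare marginal utility per dollar. 6/p_1 vs 3/p_2 → 0.6 vs 0.5.
x_1 gives more utility per dollar, so spend all income on x_1: x_1* = M/p_1, x_2* = 0.
Numerically: x_1* = 4.5, x_2* = 0.
Utility at the optimum: U(4.5, 0) = 27.

V = 27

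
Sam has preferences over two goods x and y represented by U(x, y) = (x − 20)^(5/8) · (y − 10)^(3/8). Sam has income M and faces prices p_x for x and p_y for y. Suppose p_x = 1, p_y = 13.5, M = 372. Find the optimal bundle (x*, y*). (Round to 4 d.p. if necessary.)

MRS = (5/3)·(y−10)/(x−20). Tangency with p_x/p_y gives y−10 = (3/5)·(p_x/p_y)·(x−20).
Substituting into the budget: x* = 20 + 0.625·(M − 20·p_x − 10·p_y)/p_x, and y* = 10 + 0.375·(…)/p_y.
Discretionary income = 372 − 20·1 − 10·13.5 = 217; x* = 20 + 0.625·217/1 = 155.625; y* = 10 + 0.375·217/13.5 = 16.0278.

x* = 155.625, y* = 16.0278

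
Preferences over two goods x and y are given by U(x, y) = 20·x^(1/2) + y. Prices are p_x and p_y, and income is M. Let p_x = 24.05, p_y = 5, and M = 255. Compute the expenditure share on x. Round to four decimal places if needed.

MU_x = 10/√x, MU_y = 1. Tangency: 10/√x = p_x/p_y.
Thus x* = (10·p_y/p_x)² — independent of M — with the rest of income spent on y.
Plugging in: x* = (10·5/24.05)² = 4.3222, y* = 30.21.
Expenditure on x: 24.05·4.3222 = 103.9501; share = 0.4076.

share on x = 0.4076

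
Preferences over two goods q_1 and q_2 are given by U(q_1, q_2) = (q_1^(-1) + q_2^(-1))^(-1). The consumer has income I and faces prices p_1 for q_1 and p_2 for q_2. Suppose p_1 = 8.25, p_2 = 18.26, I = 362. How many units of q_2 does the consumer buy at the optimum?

q_2* = 11.8557

MU_q_1 ∝ q_1^(-2), MU_q_2 ∝ q_2^(-2), so MRS = (q_2/q_1)^(2) = p_1/p_2.
Hence q_2/q_1 = (p_1/p_2)^(1/(2)), i.e. raised to the 0.5 power.
Substitute q_2 = (q_2/q_1)·q_1 into the budget: q_1* = I/(p_1 + p_2·(q_2/q_1)).
Numerically q_2/q_1 = 0.672166, so q_1* = 362/(8.25 + 18.26·0.672166) = 17.6381 and q_2* = 0.672166·17.6381 = 11.8557.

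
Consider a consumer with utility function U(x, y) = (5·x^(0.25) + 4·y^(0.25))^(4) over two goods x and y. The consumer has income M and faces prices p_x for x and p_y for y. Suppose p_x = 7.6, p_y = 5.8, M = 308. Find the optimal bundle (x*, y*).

x* = 22.3572, y* = 23.8078

Numerically y/x = 1.06488, so x* = 308/(7.6 + 5.8·1.06488) = 22.3572 and y* = 1.06488·22.3572 = 23.8078.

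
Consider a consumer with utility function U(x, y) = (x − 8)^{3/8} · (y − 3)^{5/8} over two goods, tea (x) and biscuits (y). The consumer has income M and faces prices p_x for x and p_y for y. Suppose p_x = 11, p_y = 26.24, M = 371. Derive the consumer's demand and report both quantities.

x* = 14.9641, y* = 7.8657

After buying the subsistence bundle (8, 3), a share 0.375 of the remaining income goes to x: x* = 8 + 0.375·(M − 8p_x − 3p_y)/p_x.
Discretionary income = 371 − 8·11 − 3·26.24 = 204.28; x* = 8 + 0.375·204.28/11 = 14.9641; y* = 3 + 0.625·204.28/26.24 = 7.8657.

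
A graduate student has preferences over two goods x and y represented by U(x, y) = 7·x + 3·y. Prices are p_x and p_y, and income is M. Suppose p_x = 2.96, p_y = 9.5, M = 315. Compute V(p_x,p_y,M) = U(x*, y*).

Linear utility — the consumer picks whichever good has higher MU/price: 7/2.96 = 2.3649 vs 3/9.5 = 0.3158.
x gives more utility per dollar, so spend all income on x: x* = M/p_x, y* = 0.
Numerically: x* = 106.4189, y* = 0.
Utility at the optimum: U(106.4189, 0) = 744.9324.

V = 744.9324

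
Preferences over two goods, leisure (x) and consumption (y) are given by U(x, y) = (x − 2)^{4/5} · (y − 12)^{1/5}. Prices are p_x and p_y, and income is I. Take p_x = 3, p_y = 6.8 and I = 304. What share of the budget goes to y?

MRS = 4·(y−12)/(x−2). Tangency with p_x/p_y gives y−12 = (1/4)·(p_x/p_y)·(x−2).
Substituting into the budget: x* = 2 + 0.8·(I − 2·p_x − 12·p_y)/p_x, and y* = 12 + 0.2·(…)/p_y.
Discretionary income = 304 − 2·3 − 12·6.8 = 216.4; x* = 2 + 0.8·216.4/3 = 59.7067; y* = 12 + 0.2·216.4/6.8 = 18.3647.
Expenditure on y: 6.8·18.3647 = 124.88; share = 0.4108.

share on y = 0.4108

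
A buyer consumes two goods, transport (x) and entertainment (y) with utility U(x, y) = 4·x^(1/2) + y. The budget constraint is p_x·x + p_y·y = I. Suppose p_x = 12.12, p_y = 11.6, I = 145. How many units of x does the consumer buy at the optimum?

Set MRS = p_x/p_y: 2·x^(−1/2) = p_x/p_y.
Solve: √x = 2·p_y/p_x, so x*(p_x,p_y) = (2·p_y/p_x)², and y* = (I − p_x·x*)/p_y.
Plugging in: x* = (2·11.6/12.12)² = 3.6641.

x* = 3.6641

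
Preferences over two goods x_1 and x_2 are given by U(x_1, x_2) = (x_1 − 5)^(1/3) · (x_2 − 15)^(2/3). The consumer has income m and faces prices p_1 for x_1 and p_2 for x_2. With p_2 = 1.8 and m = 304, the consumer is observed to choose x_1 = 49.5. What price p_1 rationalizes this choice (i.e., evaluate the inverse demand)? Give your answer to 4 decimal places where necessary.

MRS = (1/2)·(x_2−15)/(x_1−5). Tangency with p_1/p_2 gives x_2−15 = 2·(p_1/p_2)·(x_1−5).
Substituting into the budget: x_1* = 5 + 1/3·(m − 5·p_1 − 15·p_2)/p_1, and x_2* = 15 + 2/3·(…)/p_2.
Set x_1* = 49.5 in the demand function and solve for p_1: p_1 = 2.

p_1 = 2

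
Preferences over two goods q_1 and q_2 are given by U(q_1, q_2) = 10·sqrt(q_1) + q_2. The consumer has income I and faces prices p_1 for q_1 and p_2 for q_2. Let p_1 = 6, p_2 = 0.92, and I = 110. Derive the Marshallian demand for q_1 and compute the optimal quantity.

Set MRS = p_1/p_2: 5·q_1^(−1/2) = p_1/p_2.
Thus q_1* = (5·p_2/p_1)² — independent of I — with the rest of income spent on q_2.
Plugging in: q_1* = (5·0.92/6)² = 0.5878.

q_1* = 0.5878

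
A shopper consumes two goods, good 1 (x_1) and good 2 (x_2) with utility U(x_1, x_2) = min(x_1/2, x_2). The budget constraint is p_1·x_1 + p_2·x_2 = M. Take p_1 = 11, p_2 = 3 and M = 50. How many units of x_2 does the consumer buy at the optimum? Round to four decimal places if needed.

Leontief preferences: the optimum is at the kink where x_1/2 = x_2/1, i.e. x_2 = (1/2)·x_1.
Budget: p_1·x_1 + p_2·(1/2)·x_1 = M, so (2·p_1 + p_2)·x_1 = 2·M.
Demand: x_1*(p_1,p_2,M) = 2·M/(2·p_1 + p_2), x_2* = M/(2·p_1 + p_2).
Here 2·11 + 3 = 25, giving x_2* = 2.

x_2* = 2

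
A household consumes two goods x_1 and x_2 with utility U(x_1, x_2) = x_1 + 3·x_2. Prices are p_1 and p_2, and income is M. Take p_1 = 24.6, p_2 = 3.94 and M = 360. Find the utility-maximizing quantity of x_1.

Perfect substitutes: compare marginal utility per dollar. 1/p_1 vs 3/p_2 → 0.0407 vs 0.7614.
x_2 gives more utility per dollar, so spend all income on x_2: x_2* = M/p_2, x_1* = 0.
Numerically: x_1* = 0, x_2* = 91.3706.

x_1* = 0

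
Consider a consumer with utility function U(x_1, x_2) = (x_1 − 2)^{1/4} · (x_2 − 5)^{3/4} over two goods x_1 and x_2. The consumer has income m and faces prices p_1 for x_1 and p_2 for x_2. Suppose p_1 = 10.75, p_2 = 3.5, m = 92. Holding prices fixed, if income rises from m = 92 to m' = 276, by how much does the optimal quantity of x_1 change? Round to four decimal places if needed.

Δx_1* = 4.2791

Let x_1' = x_1−2, x_2' = x_2−5. MRS = (1/3)·x_2'/x_1' = p_1/p_2.
After buying the subsistence bundle (2, 5), a share 0.25 of the remaining income goes to x_1: x_1* = 2 + 0.25·(m − 2p_1 − 5p_2)/p_1.
Discretionary income = 92 − 2·10.75 − 5·3.5 = 53; x_1* = 2 + 0.25·53/10.75 = 3.2326.
At m' = 276: x_1* = 7.5116. Change: 7.5116 − 3.2326 = 4.2791.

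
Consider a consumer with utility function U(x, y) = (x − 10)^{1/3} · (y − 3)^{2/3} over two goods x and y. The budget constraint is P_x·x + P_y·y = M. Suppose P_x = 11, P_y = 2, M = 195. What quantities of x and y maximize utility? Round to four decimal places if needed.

x* = 12.3939, y* = 29.3333

MRS = (1/2)·(y−3)/(x−10). Tangency with P_x/P_y gives y−3 = 2·(P_x/P_y)·(x−10).
Substituting into the budget: x* = 10 + 1/3·(M − 10·P_x − 3·P_y)/P_x, and y* = 3 + 2/3·(…)/P_y.
Discretionary income = 195 − 10·11 − 3·2 = 79; x* = 10 + 1/3·79/11 = 12.3939; y* = 3 + 2/3·79/2 = 29.3333.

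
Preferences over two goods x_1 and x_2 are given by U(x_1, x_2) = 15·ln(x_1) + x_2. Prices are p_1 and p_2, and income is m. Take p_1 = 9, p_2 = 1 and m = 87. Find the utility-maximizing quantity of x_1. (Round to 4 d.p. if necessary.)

x_1* = 1.6667

Set MRS = p_1/p_2: (15/x_1)/1 = p_1/p_2.
So x_1*(p_1,p_2) = 15·p_2/p_1, independent of income; and x_2* = (m − 15·p_2)/p_2.
At the given prices: x_1* = 15·1/9 = 1.6667.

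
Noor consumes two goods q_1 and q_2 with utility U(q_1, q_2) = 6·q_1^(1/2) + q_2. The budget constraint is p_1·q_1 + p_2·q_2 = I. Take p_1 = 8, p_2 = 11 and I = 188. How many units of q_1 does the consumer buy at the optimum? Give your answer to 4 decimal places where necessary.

q_1* = 17.0156

Set MRS = p_1/p_2: 3·q_1^(−1/2) = p_1/p_2.
Thus q_1* = (3·p_2/p_1)² — independent of I — with the rest of income spent on q_2.
Plugging in: q_1* = (3·11/8)² = 17.0156.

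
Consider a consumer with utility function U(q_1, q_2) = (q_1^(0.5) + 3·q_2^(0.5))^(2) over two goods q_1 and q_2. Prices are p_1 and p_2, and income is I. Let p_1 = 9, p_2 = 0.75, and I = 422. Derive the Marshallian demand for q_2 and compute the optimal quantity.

MU_q_1 ∝ q_1^(-0.5), MU_q_2 ∝ 3·q_2^(-0.5), so MRS = (1/3)·(q_2/q_1)^(0.5) = p_1/p_2.
Hence q_2/q_1 = (3·p_1/p_2)^(1/(0.5)), i.e. raised to the 2 power.
With the ratio pinned down, the budget gives q_1* = I/(p_1 + p_2·(q_2/q_1)) and q_2* = (q_2/q_1)·q_1*.
Numerically q_2/q_1 = 1296, so q_1* = 422/(9 + 0.75·1296) = 0.4302 and q_2* = 1296·0.4302 = 557.5046.

q_2* = 557.5046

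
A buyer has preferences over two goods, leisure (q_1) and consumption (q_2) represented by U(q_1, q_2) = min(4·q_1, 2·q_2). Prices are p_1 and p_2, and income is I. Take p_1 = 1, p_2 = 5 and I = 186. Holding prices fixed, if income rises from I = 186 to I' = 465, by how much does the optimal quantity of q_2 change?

Δq_2* = 50.7273

With perfect complements, no substitution: consume in ratio q_1:q_2 = 2:4.
Budget: p_1·q_1 + p_2·2·q_1 = I, so (2·p_1 + 4·p_2)·q_1 = 2·I.
Demand: q_1*(p_1,p_2,I) = 2·I/(2·p_1 + 4·p_2), q_2* = 4·I/(2·p_1 + 4·p_2).
Here 2·1 + 4·5 = 22, giving q_2* = 33.8182.
At I' = 465: q_2* = 84.5455. Change: 84.5455 − 33.8182 = 50.7273.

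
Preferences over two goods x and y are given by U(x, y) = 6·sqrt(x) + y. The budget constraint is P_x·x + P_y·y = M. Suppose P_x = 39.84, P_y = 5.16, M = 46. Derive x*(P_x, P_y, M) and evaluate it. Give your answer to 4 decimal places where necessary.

Utility is quasi-linear in y; the FOC for x is 3/√x = P_x/P_y.
Solve: √x = 3·P_y/P_x, so x*(P_x,P_y) = (3·P_y/P_x)², and y* = (M − P_x·x*)/P_y.
Plugging in: x* = (3·5.16/39.84)² = 0.151.

x* = 0.151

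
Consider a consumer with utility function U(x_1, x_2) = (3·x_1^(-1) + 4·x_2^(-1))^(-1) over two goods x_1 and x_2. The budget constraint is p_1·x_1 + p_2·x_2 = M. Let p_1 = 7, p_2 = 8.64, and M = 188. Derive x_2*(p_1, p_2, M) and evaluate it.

x_2* = 12.2277

MU_x_1 ∝ 3·x_1^(-2), MU_x_2 ∝ 4·x_2^(-2), so MRS = (3/4)·(x_2/x_1)^(2) = p_1/p_2.
Hence x_2/x_1 = ((4/3)·p_1/p_2)^(1/(2)), i.e. raised to the 0.5 power.
Substitute x_2 = (x_2/x_1)·x_1 into the budget: x_1* = M/(p_1 + p_2·(x_2/x_1)).
Numerically x_2/x_1 = 1.039349, so x_1* = 188/(7 + 8.64·1.039349) = 11.7647 and x_2* = 1.039349·11.7647 = 12.2277.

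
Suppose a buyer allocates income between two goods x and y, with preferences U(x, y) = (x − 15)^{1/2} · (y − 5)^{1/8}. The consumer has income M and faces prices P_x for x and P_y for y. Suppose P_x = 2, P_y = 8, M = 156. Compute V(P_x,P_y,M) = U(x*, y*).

V = 6.4541

MRS = 4·(y−5)/(x−15). Tangency with P_x/P_y gives y−5 = (1/4)·(P_x/P_y)·(x−15).
After buying the subsistence bundle (15, 5), a share 0.8 of the remaining income goes to x: x* = 15 + 0.8·(M − 15P_x − 5P_y)/P_x.
Discretionary income = 156 − 15·2 − 5·8 = 86; x* = 15 + 0.8·86/2 = 49.4; y* = 5 + 0.2·86/8 = 7.15.
Utility at the optimum: U(49.4, 7.15) = 6.4541.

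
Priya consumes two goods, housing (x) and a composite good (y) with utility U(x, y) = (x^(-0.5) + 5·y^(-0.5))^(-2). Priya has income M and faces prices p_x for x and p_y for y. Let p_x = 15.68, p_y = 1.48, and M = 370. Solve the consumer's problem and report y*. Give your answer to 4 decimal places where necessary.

y* = 142.765

From the CES first-order condition, (1/5)·(y/x)^(1.5) = p_x/p_y.
Hence y/x = (5·p_x/p_y)^(1/(1.5)), i.e. raised to the 2/3 power.
With the ratio pinned down, the budget gives x* = M/(p_x + p_y·(y/x)) and y* = (y/x)·x*.
Numerically y/x = 14.104885, so x* = 370/(15.68 + 1.48·14.104885) = 10.1217 and y* = 14.104885·10.1217 = 142.765.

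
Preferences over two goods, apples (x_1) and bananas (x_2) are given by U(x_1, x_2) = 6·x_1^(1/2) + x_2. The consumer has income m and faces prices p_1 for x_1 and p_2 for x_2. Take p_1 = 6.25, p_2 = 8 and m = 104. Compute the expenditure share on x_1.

MU_x_1 = 3/√x_1, MU_x_2 = 1. Tangency: 3/√x_1 = p_1/p_2.
Solve: √x_1 = 3·p_2/p_1, so x_1*(p_1,p_2) = (3·p_2/p_1)², and x_2* = (m − p_1·x_1*)/p_2.
Plugging in: x_1* = (3·8/6.25)² = 14.7456, x_2* = 1.48.
Expenditure on x_1: 6.25·14.7456 = 92.16; share = 0.8862.

share on x_1 = 0.8862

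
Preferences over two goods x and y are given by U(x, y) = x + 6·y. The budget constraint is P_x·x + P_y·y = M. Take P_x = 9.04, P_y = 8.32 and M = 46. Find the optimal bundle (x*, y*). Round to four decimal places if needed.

x* = 0, y* = 5.5288

Linear utility — the consumer picks whichever good has higher MU/price: 1/9.04 = 0.1106 vs 6/8.32 = 0.7212.
y gives more utility per dollar, so spend all income on y: y* = M/P_y, x* = 0.
Numerically: x* = 0, y* = 5.5288.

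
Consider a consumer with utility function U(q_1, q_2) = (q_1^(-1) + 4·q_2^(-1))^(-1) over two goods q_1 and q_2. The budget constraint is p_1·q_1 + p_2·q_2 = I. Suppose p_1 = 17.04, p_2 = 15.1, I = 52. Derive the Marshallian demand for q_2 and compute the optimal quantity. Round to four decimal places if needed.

MU_q_1 ∝ q_1^(-2), MU_q_2 ∝ 4·q_2^(-2), so MRS = (1/4)·(q_2/q_1)^(2) = p_1/p_2.
Solve for the ratio: q_2/q_1 = [4·p_1/p_2]^(0.5).
Substitute q_2 = (q_2/q_1)·q_1 into the budget: q_1* = I/(p_1 + p_2·(q_2/q_1)).
Numerically q_2/q_1 = 2.124596, so q_1* = 52/(17.04 + 15.1·2.124596) = 1.0586 and q_2* = 2.124596·1.0586 = 2.2491.

q_2* = 2.2491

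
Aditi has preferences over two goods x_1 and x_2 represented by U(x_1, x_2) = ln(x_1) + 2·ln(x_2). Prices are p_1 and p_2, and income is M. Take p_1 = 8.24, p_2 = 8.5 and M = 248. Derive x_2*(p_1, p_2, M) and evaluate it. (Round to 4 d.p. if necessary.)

MU_x_1/MU_x_2 = (x_2)/(2·x_1); tangency sets this equal to p_1/p_2.
Rearranging, p_2·x_2 = 2·p_1·x_1. Substituting into the budget gives p_1·x_1·(1 + 2) = M.
Demand: x_1*(p_1,p_2,M) = 1/3·M/p_1 and x_2* = 2/3·M/p_2.
At p_1=8.24, p_2=8.5, M=248: x_2* = 2/3·248/8.5 = 19.451.

x_2* = 19.451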